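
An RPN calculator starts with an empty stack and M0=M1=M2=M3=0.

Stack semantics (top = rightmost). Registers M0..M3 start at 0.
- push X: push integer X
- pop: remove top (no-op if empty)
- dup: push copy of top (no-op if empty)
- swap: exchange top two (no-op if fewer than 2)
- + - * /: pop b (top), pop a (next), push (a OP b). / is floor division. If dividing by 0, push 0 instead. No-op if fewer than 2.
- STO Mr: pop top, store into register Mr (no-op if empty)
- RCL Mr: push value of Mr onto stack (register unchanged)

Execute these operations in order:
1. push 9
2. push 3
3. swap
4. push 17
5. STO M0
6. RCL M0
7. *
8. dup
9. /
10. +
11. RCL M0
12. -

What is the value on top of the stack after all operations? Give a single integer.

After op 1 (push 9): stack=[9] mem=[0,0,0,0]
After op 2 (push 3): stack=[9,3] mem=[0,0,0,0]
After op 3 (swap): stack=[3,9] mem=[0,0,0,0]
After op 4 (push 17): stack=[3,9,17] mem=[0,0,0,0]
After op 5 (STO M0): stack=[3,9] mem=[17,0,0,0]
After op 6 (RCL M0): stack=[3,9,17] mem=[17,0,0,0]
After op 7 (*): stack=[3,153] mem=[17,0,0,0]
After op 8 (dup): stack=[3,153,153] mem=[17,0,0,0]
After op 9 (/): stack=[3,1] mem=[17,0,0,0]
After op 10 (+): stack=[4] mem=[17,0,0,0]
After op 11 (RCL M0): stack=[4,17] mem=[17,0,0,0]
After op 12 (-): stack=[-13] mem=[17,0,0,0]

Answer: -13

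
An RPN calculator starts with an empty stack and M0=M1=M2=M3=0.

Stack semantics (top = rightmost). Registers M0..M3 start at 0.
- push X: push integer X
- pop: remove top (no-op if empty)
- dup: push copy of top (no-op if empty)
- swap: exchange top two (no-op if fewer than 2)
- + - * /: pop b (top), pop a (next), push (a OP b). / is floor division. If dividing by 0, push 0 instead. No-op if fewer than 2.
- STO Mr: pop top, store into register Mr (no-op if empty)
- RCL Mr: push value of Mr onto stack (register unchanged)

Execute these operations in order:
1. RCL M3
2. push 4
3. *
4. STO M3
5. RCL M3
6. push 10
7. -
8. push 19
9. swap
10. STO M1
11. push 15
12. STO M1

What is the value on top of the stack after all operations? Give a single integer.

Answer: 19

Derivation:
After op 1 (RCL M3): stack=[0] mem=[0,0,0,0]
After op 2 (push 4): stack=[0,4] mem=[0,0,0,0]
After op 3 (*): stack=[0] mem=[0,0,0,0]
After op 4 (STO M3): stack=[empty] mem=[0,0,0,0]
After op 5 (RCL M3): stack=[0] mem=[0,0,0,0]
After op 6 (push 10): stack=[0,10] mem=[0,0,0,0]
After op 7 (-): stack=[-10] mem=[0,0,0,0]
After op 8 (push 19): stack=[-10,19] mem=[0,0,0,0]
After op 9 (swap): stack=[19,-10] mem=[0,0,0,0]
After op 10 (STO M1): stack=[19] mem=[0,-10,0,0]
After op 11 (push 15): stack=[19,15] mem=[0,-10,0,0]
After op 12 (STO M1): stack=[19] mem=[0,15,0,0]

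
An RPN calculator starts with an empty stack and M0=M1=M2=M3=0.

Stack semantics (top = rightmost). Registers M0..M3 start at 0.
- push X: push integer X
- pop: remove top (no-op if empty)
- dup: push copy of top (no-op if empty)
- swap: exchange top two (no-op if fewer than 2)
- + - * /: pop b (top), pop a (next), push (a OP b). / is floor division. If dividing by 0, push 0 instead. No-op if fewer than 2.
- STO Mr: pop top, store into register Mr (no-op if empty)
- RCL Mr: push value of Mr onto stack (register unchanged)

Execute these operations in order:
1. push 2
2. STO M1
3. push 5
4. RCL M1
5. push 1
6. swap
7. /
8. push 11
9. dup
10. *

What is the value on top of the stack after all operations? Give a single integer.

After op 1 (push 2): stack=[2] mem=[0,0,0,0]
After op 2 (STO M1): stack=[empty] mem=[0,2,0,0]
After op 3 (push 5): stack=[5] mem=[0,2,0,0]
After op 4 (RCL M1): stack=[5,2] mem=[0,2,0,0]
After op 5 (push 1): stack=[5,2,1] mem=[0,2,0,0]
After op 6 (swap): stack=[5,1,2] mem=[0,2,0,0]
After op 7 (/): stack=[5,0] mem=[0,2,0,0]
After op 8 (push 11): stack=[5,0,11] mem=[0,2,0,0]
After op 9 (dup): stack=[5,0,11,11] mem=[0,2,0,0]
After op 10 (*): stack=[5,0,121] mem=[0,2,0,0]

Answer: 121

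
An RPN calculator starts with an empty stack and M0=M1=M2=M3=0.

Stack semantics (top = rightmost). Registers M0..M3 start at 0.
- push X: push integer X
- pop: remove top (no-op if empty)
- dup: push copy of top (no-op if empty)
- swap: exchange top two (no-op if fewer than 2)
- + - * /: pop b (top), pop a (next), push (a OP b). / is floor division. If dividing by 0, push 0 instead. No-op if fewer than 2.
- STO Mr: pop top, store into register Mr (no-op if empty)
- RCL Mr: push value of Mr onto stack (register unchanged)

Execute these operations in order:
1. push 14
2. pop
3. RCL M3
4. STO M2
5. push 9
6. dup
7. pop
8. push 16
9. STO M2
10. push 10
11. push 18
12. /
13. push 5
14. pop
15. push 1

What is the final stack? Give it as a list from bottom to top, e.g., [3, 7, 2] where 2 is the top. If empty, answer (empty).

After op 1 (push 14): stack=[14] mem=[0,0,0,0]
After op 2 (pop): stack=[empty] mem=[0,0,0,0]
After op 3 (RCL M3): stack=[0] mem=[0,0,0,0]
After op 4 (STO M2): stack=[empty] mem=[0,0,0,0]
After op 5 (push 9): stack=[9] mem=[0,0,0,0]
After op 6 (dup): stack=[9,9] mem=[0,0,0,0]
After op 7 (pop): stack=[9] mem=[0,0,0,0]
After op 8 (push 16): stack=[9,16] mem=[0,0,0,0]
After op 9 (STO M2): stack=[9] mem=[0,0,16,0]
After op 10 (push 10): stack=[9,10] mem=[0,0,16,0]
After op 11 (push 18): stack=[9,10,18] mem=[0,0,16,0]
After op 12 (/): stack=[9,0] mem=[0,0,16,0]
After op 13 (push 5): stack=[9,0,5] mem=[0,0,16,0]
After op 14 (pop): stack=[9,0] mem=[0,0,16,0]
After op 15 (push 1): stack=[9,0,1] mem=[0,0,16,0]

Answer: [9, 0, 1]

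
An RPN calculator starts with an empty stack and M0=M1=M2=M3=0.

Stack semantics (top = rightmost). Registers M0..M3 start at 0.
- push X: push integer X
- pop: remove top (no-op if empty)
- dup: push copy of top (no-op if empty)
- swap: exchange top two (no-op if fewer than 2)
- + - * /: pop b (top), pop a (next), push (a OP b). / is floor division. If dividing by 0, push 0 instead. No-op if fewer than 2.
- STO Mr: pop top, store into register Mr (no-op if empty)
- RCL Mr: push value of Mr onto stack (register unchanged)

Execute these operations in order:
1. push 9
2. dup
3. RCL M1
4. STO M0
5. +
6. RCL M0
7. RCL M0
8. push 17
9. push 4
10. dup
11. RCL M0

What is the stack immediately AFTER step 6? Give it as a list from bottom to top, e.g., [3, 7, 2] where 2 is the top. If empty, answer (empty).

After op 1 (push 9): stack=[9] mem=[0,0,0,0]
After op 2 (dup): stack=[9,9] mem=[0,0,0,0]
After op 3 (RCL M1): stack=[9,9,0] mem=[0,0,0,0]
After op 4 (STO M0): stack=[9,9] mem=[0,0,0,0]
After op 5 (+): stack=[18] mem=[0,0,0,0]
After op 6 (RCL M0): stack=[18,0] mem=[0,0,0,0]

[18, 0]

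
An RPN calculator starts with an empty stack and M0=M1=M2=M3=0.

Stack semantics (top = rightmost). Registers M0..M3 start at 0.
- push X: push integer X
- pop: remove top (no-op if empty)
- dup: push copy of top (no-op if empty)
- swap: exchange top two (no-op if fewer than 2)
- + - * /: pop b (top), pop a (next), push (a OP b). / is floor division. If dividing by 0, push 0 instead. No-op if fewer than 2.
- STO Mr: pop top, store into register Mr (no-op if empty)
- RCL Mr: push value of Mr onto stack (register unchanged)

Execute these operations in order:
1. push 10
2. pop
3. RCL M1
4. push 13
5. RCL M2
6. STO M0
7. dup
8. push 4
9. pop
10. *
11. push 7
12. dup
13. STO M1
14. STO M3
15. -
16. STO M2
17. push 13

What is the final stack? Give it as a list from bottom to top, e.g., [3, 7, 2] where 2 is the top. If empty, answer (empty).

Answer: [13]

Derivation:
After op 1 (push 10): stack=[10] mem=[0,0,0,0]
After op 2 (pop): stack=[empty] mem=[0,0,0,0]
After op 3 (RCL M1): stack=[0] mem=[0,0,0,0]
After op 4 (push 13): stack=[0,13] mem=[0,0,0,0]
After op 5 (RCL M2): stack=[0,13,0] mem=[0,0,0,0]
After op 6 (STO M0): stack=[0,13] mem=[0,0,0,0]
After op 7 (dup): stack=[0,13,13] mem=[0,0,0,0]
After op 8 (push 4): stack=[0,13,13,4] mem=[0,0,0,0]
After op 9 (pop): stack=[0,13,13] mem=[0,0,0,0]
After op 10 (*): stack=[0,169] mem=[0,0,0,0]
After op 11 (push 7): stack=[0,169,7] mem=[0,0,0,0]
After op 12 (dup): stack=[0,169,7,7] mem=[0,0,0,0]
After op 13 (STO M1): stack=[0,169,7] mem=[0,7,0,0]
After op 14 (STO M3): stack=[0,169] mem=[0,7,0,7]
After op 15 (-): stack=[-169] mem=[0,7,0,7]
After op 16 (STO M2): stack=[empty] mem=[0,7,-169,7]
After op 17 (push 13): stack=[13] mem=[0,7,-169,7]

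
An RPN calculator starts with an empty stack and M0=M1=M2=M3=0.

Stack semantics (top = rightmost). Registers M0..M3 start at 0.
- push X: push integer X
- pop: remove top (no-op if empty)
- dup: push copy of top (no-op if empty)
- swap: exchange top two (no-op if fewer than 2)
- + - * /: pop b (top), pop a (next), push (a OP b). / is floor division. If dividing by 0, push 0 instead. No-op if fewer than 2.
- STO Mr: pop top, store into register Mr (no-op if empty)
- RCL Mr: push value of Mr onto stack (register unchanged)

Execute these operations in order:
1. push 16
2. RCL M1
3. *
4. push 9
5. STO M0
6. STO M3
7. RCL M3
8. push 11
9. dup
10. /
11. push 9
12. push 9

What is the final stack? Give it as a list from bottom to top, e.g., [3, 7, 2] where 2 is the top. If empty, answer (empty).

After op 1 (push 16): stack=[16] mem=[0,0,0,0]
After op 2 (RCL M1): stack=[16,0] mem=[0,0,0,0]
After op 3 (*): stack=[0] mem=[0,0,0,0]
After op 4 (push 9): stack=[0,9] mem=[0,0,0,0]
After op 5 (STO M0): stack=[0] mem=[9,0,0,0]
After op 6 (STO M3): stack=[empty] mem=[9,0,0,0]
After op 7 (RCL M3): stack=[0] mem=[9,0,0,0]
After op 8 (push 11): stack=[0,11] mem=[9,0,0,0]
After op 9 (dup): stack=[0,11,11] mem=[9,0,0,0]
After op 10 (/): stack=[0,1] mem=[9,0,0,0]
After op 11 (push 9): stack=[0,1,9] mem=[9,0,0,0]
After op 12 (push 9): stack=[0,1,9,9] mem=[9,0,0,0]

Answer: [0, 1, 9, 9]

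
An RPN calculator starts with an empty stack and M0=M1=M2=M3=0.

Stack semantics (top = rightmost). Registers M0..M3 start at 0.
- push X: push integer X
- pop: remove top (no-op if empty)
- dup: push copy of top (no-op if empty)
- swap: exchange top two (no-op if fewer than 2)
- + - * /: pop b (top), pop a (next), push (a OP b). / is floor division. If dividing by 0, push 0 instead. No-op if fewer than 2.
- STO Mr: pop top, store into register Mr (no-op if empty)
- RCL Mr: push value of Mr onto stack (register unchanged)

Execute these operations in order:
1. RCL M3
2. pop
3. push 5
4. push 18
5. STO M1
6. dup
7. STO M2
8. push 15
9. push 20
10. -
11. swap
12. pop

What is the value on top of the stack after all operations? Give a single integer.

After op 1 (RCL M3): stack=[0] mem=[0,0,0,0]
After op 2 (pop): stack=[empty] mem=[0,0,0,0]
After op 3 (push 5): stack=[5] mem=[0,0,0,0]
After op 4 (push 18): stack=[5,18] mem=[0,0,0,0]
After op 5 (STO M1): stack=[5] mem=[0,18,0,0]
After op 6 (dup): stack=[5,5] mem=[0,18,0,0]
After op 7 (STO M2): stack=[5] mem=[0,18,5,0]
After op 8 (push 15): stack=[5,15] mem=[0,18,5,0]
After op 9 (push 20): stack=[5,15,20] mem=[0,18,5,0]
After op 10 (-): stack=[5,-5] mem=[0,18,5,0]
After op 11 (swap): stack=[-5,5] mem=[0,18,5,0]
After op 12 (pop): stack=[-5] mem=[0,18,5,0]

Answer: -5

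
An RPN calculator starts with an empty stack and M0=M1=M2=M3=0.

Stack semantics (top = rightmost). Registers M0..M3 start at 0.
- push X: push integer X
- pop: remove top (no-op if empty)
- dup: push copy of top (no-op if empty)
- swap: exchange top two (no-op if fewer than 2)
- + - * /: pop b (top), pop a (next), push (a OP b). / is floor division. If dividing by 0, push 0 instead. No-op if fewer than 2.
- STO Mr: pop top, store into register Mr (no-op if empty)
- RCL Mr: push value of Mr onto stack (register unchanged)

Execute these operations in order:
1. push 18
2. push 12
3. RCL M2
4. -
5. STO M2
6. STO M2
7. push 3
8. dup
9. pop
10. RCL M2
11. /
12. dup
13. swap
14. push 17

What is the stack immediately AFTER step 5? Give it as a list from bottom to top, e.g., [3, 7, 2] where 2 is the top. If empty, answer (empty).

After op 1 (push 18): stack=[18] mem=[0,0,0,0]
After op 2 (push 12): stack=[18,12] mem=[0,0,0,0]
After op 3 (RCL M2): stack=[18,12,0] mem=[0,0,0,0]
After op 4 (-): stack=[18,12] mem=[0,0,0,0]
After op 5 (STO M2): stack=[18] mem=[0,0,12,0]

[18]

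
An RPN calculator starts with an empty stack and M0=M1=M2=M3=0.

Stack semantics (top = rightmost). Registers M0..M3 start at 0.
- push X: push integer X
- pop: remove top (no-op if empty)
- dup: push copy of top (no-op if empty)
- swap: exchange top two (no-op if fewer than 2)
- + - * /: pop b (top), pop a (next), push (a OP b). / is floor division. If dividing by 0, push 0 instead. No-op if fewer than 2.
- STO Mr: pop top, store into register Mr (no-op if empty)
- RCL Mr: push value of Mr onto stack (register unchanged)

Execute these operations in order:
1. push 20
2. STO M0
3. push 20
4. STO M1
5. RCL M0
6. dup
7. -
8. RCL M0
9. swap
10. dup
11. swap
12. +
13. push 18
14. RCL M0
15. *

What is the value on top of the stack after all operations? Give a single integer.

After op 1 (push 20): stack=[20] mem=[0,0,0,0]
After op 2 (STO M0): stack=[empty] mem=[20,0,0,0]
After op 3 (push 20): stack=[20] mem=[20,0,0,0]
After op 4 (STO M1): stack=[empty] mem=[20,20,0,0]
After op 5 (RCL M0): stack=[20] mem=[20,20,0,0]
After op 6 (dup): stack=[20,20] mem=[20,20,0,0]
After op 7 (-): stack=[0] mem=[20,20,0,0]
After op 8 (RCL M0): stack=[0,20] mem=[20,20,0,0]
After op 9 (swap): stack=[20,0] mem=[20,20,0,0]
After op 10 (dup): stack=[20,0,0] mem=[20,20,0,0]
After op 11 (swap): stack=[20,0,0] mem=[20,20,0,0]
After op 12 (+): stack=[20,0] mem=[20,20,0,0]
After op 13 (push 18): stack=[20,0,18] mem=[20,20,0,0]
After op 14 (RCL M0): stack=[20,0,18,20] mem=[20,20,0,0]
After op 15 (*): stack=[20,0,360] mem=[20,20,0,0]

Answer: 360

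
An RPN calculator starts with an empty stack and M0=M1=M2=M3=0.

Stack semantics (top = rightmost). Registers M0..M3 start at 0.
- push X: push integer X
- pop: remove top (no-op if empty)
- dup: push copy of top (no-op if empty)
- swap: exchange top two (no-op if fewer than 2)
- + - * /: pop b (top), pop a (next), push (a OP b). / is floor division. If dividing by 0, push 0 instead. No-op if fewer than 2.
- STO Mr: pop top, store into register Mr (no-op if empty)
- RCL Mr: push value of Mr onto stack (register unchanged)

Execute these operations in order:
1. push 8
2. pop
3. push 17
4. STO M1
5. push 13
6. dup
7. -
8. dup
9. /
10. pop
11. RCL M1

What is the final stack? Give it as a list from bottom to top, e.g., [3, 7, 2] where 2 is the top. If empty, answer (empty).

After op 1 (push 8): stack=[8] mem=[0,0,0,0]
After op 2 (pop): stack=[empty] mem=[0,0,0,0]
After op 3 (push 17): stack=[17] mem=[0,0,0,0]
After op 4 (STO M1): stack=[empty] mem=[0,17,0,0]
After op 5 (push 13): stack=[13] mem=[0,17,0,0]
After op 6 (dup): stack=[13,13] mem=[0,17,0,0]
After op 7 (-): stack=[0] mem=[0,17,0,0]
After op 8 (dup): stack=[0,0] mem=[0,17,0,0]
After op 9 (/): stack=[0] mem=[0,17,0,0]
After op 10 (pop): stack=[empty] mem=[0,17,0,0]
After op 11 (RCL M1): stack=[17] mem=[0,17,0,0]

Answer: [17]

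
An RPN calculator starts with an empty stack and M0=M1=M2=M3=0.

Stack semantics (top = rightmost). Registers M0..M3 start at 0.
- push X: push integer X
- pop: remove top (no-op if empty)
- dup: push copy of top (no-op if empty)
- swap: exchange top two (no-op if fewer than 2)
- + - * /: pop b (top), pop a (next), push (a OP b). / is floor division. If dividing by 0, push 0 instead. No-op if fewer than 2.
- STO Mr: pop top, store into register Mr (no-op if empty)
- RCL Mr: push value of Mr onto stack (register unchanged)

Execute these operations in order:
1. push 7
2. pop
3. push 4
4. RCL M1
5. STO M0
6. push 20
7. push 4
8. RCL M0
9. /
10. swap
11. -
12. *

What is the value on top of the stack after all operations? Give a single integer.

After op 1 (push 7): stack=[7] mem=[0,0,0,0]
After op 2 (pop): stack=[empty] mem=[0,0,0,0]
After op 3 (push 4): stack=[4] mem=[0,0,0,0]
After op 4 (RCL M1): stack=[4,0] mem=[0,0,0,0]
After op 5 (STO M0): stack=[4] mem=[0,0,0,0]
After op 6 (push 20): stack=[4,20] mem=[0,0,0,0]
After op 7 (push 4): stack=[4,20,4] mem=[0,0,0,0]
After op 8 (RCL M0): stack=[4,20,4,0] mem=[0,0,0,0]
After op 9 (/): stack=[4,20,0] mem=[0,0,0,0]
After op 10 (swap): stack=[4,0,20] mem=[0,0,0,0]
After op 11 (-): stack=[4,-20] mem=[0,0,0,0]
After op 12 (*): stack=[-80] mem=[0,0,0,0]

Answer: -80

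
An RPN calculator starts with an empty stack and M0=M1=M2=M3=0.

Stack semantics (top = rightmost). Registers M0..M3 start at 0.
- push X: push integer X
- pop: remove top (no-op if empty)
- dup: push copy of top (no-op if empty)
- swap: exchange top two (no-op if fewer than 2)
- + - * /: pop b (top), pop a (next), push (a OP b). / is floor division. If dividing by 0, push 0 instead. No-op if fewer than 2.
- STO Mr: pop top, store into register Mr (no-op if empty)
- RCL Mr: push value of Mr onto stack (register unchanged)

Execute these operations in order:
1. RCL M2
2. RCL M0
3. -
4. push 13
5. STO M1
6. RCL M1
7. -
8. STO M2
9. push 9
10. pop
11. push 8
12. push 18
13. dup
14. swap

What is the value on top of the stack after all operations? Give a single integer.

Answer: 18

Derivation:
After op 1 (RCL M2): stack=[0] mem=[0,0,0,0]
After op 2 (RCL M0): stack=[0,0] mem=[0,0,0,0]
After op 3 (-): stack=[0] mem=[0,0,0,0]
After op 4 (push 13): stack=[0,13] mem=[0,0,0,0]
After op 5 (STO M1): stack=[0] mem=[0,13,0,0]
After op 6 (RCL M1): stack=[0,13] mem=[0,13,0,0]
After op 7 (-): stack=[-13] mem=[0,13,0,0]
After op 8 (STO M2): stack=[empty] mem=[0,13,-13,0]
After op 9 (push 9): stack=[9] mem=[0,13,-13,0]
After op 10 (pop): stack=[empty] mem=[0,13,-13,0]
After op 11 (push 8): stack=[8] mem=[0,13,-13,0]
After op 12 (push 18): stack=[8,18] mem=[0,13,-13,0]
After op 13 (dup): stack=[8,18,18] mem=[0,13,-13,0]
After op 14 (swap): stack=[8,18,18] mem=[0,13,-13,0]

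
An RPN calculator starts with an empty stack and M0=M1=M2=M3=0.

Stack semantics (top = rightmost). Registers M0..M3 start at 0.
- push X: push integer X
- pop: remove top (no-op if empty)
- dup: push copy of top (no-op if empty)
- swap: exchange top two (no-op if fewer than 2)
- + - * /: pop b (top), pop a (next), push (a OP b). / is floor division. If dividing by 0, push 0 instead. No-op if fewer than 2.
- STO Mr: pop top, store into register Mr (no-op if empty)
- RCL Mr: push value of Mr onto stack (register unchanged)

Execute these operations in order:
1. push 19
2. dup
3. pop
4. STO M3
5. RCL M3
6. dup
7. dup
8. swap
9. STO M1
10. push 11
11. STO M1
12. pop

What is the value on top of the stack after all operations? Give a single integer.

After op 1 (push 19): stack=[19] mem=[0,0,0,0]
After op 2 (dup): stack=[19,19] mem=[0,0,0,0]
After op 3 (pop): stack=[19] mem=[0,0,0,0]
After op 4 (STO M3): stack=[empty] mem=[0,0,0,19]
After op 5 (RCL M3): stack=[19] mem=[0,0,0,19]
After op 6 (dup): stack=[19,19] mem=[0,0,0,19]
After op 7 (dup): stack=[19,19,19] mem=[0,0,0,19]
After op 8 (swap): stack=[19,19,19] mem=[0,0,0,19]
After op 9 (STO M1): stack=[19,19] mem=[0,19,0,19]
After op 10 (push 11): stack=[19,19,11] mem=[0,19,0,19]
After op 11 (STO M1): stack=[19,19] mem=[0,11,0,19]
After op 12 (pop): stack=[19] mem=[0,11,0,19]

Answer: 19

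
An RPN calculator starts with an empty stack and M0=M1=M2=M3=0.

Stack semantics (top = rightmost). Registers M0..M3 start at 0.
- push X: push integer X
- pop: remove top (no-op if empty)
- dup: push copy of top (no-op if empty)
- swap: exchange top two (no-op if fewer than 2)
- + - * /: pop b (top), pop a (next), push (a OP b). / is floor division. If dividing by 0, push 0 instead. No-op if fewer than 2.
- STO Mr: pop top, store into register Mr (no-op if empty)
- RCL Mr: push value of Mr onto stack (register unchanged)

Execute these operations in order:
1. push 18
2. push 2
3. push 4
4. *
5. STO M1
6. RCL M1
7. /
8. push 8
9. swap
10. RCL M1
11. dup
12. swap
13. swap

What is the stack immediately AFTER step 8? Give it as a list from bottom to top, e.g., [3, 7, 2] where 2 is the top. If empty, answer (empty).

After op 1 (push 18): stack=[18] mem=[0,0,0,0]
After op 2 (push 2): stack=[18,2] mem=[0,0,0,0]
After op 3 (push 4): stack=[18,2,4] mem=[0,0,0,0]
After op 4 (*): stack=[18,8] mem=[0,0,0,0]
After op 5 (STO M1): stack=[18] mem=[0,8,0,0]
After op 6 (RCL M1): stack=[18,8] mem=[0,8,0,0]
After op 7 (/): stack=[2] mem=[0,8,0,0]
After op 8 (push 8): stack=[2,8] mem=[0,8,0,0]

[2, 8]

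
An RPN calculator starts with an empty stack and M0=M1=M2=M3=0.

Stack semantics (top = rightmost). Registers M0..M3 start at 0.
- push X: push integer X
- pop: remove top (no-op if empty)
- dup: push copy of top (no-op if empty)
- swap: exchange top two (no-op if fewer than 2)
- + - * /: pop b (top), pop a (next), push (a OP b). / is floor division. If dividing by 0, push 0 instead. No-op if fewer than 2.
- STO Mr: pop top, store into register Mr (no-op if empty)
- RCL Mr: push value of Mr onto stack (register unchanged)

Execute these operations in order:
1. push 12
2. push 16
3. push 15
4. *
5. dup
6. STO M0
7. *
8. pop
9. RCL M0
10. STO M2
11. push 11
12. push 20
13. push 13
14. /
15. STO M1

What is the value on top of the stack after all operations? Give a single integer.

Answer: 11

Derivation:
After op 1 (push 12): stack=[12] mem=[0,0,0,0]
After op 2 (push 16): stack=[12,16] mem=[0,0,0,0]
After op 3 (push 15): stack=[12,16,15] mem=[0,0,0,0]
After op 4 (*): stack=[12,240] mem=[0,0,0,0]
After op 5 (dup): stack=[12,240,240] mem=[0,0,0,0]
After op 6 (STO M0): stack=[12,240] mem=[240,0,0,0]
After op 7 (*): stack=[2880] mem=[240,0,0,0]
After op 8 (pop): stack=[empty] mem=[240,0,0,0]
After op 9 (RCL M0): stack=[240] mem=[240,0,0,0]
After op 10 (STO M2): stack=[empty] mem=[240,0,240,0]
After op 11 (push 11): stack=[11] mem=[240,0,240,0]
After op 12 (push 20): stack=[11,20] mem=[240,0,240,0]
After op 13 (push 13): stack=[11,20,13] mem=[240,0,240,0]
After op 14 (/): stack=[11,1] mem=[240,0,240,0]
After op 15 (STO M1): stack=[11] mem=[240,1,240,0]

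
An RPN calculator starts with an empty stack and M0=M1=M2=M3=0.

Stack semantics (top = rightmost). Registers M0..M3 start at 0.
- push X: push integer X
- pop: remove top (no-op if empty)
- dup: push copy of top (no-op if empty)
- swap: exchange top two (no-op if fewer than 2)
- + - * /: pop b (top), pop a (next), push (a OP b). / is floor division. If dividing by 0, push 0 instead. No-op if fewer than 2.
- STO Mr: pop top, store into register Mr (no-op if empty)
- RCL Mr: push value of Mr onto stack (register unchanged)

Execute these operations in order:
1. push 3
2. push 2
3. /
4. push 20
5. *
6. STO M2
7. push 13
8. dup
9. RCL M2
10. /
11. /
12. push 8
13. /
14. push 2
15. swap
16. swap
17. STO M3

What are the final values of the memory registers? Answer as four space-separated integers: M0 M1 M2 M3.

Answer: 0 0 20 2

Derivation:
After op 1 (push 3): stack=[3] mem=[0,0,0,0]
After op 2 (push 2): stack=[3,2] mem=[0,0,0,0]
After op 3 (/): stack=[1] mem=[0,0,0,0]
After op 4 (push 20): stack=[1,20] mem=[0,0,0,0]
After op 5 (*): stack=[20] mem=[0,0,0,0]
After op 6 (STO M2): stack=[empty] mem=[0,0,20,0]
After op 7 (push 13): stack=[13] mem=[0,0,20,0]
After op 8 (dup): stack=[13,13] mem=[0,0,20,0]
After op 9 (RCL M2): stack=[13,13,20] mem=[0,0,20,0]
After op 10 (/): stack=[13,0] mem=[0,0,20,0]
After op 11 (/): stack=[0] mem=[0,0,20,0]
After op 12 (push 8): stack=[0,8] mem=[0,0,20,0]
After op 13 (/): stack=[0] mem=[0,0,20,0]
After op 14 (push 2): stack=[0,2] mem=[0,0,20,0]
After op 15 (swap): stack=[2,0] mem=[0,0,20,0]
After op 16 (swap): stack=[0,2] mem=[0,0,20,0]
After op 17 (STO M3): stack=[0] mem=[0,0,20,2]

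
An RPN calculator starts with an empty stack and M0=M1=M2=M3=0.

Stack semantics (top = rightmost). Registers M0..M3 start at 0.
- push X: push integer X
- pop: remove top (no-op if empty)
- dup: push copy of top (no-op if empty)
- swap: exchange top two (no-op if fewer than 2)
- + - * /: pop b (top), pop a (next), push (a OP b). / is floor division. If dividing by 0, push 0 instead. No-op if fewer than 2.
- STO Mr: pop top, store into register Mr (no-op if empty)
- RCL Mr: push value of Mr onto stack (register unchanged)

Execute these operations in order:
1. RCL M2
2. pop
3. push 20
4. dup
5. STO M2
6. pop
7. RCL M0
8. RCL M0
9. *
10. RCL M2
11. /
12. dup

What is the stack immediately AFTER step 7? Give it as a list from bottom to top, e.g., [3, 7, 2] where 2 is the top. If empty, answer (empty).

After op 1 (RCL M2): stack=[0] mem=[0,0,0,0]
After op 2 (pop): stack=[empty] mem=[0,0,0,0]
After op 3 (push 20): stack=[20] mem=[0,0,0,0]
After op 4 (dup): stack=[20,20] mem=[0,0,0,0]
After op 5 (STO M2): stack=[20] mem=[0,0,20,0]
After op 6 (pop): stack=[empty] mem=[0,0,20,0]
After op 7 (RCL M0): stack=[0] mem=[0,0,20,0]

[0]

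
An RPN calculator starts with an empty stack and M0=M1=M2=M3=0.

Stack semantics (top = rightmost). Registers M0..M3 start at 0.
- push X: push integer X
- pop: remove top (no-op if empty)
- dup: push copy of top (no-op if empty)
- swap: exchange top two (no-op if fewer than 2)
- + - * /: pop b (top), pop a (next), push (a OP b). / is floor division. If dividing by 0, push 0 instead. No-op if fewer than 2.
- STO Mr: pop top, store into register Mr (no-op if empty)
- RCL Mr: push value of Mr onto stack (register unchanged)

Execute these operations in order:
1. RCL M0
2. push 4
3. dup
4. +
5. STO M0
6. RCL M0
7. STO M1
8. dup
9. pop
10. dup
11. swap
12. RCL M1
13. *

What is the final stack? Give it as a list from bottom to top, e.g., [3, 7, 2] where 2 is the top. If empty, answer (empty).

After op 1 (RCL M0): stack=[0] mem=[0,0,0,0]
After op 2 (push 4): stack=[0,4] mem=[0,0,0,0]
After op 3 (dup): stack=[0,4,4] mem=[0,0,0,0]
After op 4 (+): stack=[0,8] mem=[0,0,0,0]
After op 5 (STO M0): stack=[0] mem=[8,0,0,0]
After op 6 (RCL M0): stack=[0,8] mem=[8,0,0,0]
After op 7 (STO M1): stack=[0] mem=[8,8,0,0]
After op 8 (dup): stack=[0,0] mem=[8,8,0,0]
After op 9 (pop): stack=[0] mem=[8,8,0,0]
After op 10 (dup): stack=[0,0] mem=[8,8,0,0]
After op 11 (swap): stack=[0,0] mem=[8,8,0,0]
After op 12 (RCL M1): stack=[0,0,8] mem=[8,8,0,0]
After op 13 (*): stack=[0,0] mem=[8,8,0,0]

Answer: [0, 0]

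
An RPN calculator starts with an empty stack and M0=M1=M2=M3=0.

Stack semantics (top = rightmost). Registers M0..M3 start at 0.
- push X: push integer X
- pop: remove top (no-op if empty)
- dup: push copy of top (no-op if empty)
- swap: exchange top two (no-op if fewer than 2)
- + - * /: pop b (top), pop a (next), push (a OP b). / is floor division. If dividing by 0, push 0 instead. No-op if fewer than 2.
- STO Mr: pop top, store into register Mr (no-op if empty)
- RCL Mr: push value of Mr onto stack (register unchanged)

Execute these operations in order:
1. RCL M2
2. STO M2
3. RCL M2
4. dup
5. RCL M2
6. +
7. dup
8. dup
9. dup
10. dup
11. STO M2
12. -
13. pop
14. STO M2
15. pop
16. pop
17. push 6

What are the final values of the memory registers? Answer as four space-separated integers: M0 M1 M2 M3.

After op 1 (RCL M2): stack=[0] mem=[0,0,0,0]
After op 2 (STO M2): stack=[empty] mem=[0,0,0,0]
After op 3 (RCL M2): stack=[0] mem=[0,0,0,0]
After op 4 (dup): stack=[0,0] mem=[0,0,0,0]
After op 5 (RCL M2): stack=[0,0,0] mem=[0,0,0,0]
After op 6 (+): stack=[0,0] mem=[0,0,0,0]
After op 7 (dup): stack=[0,0,0] mem=[0,0,0,0]
After op 8 (dup): stack=[0,0,0,0] mem=[0,0,0,0]
After op 9 (dup): stack=[0,0,0,0,0] mem=[0,0,0,0]
After op 10 (dup): stack=[0,0,0,0,0,0] mem=[0,0,0,0]
After op 11 (STO M2): stack=[0,0,0,0,0] mem=[0,0,0,0]
After op 12 (-): stack=[0,0,0,0] mem=[0,0,0,0]
After op 13 (pop): stack=[0,0,0] mem=[0,0,0,0]
After op 14 (STO M2): stack=[0,0] mem=[0,0,0,0]
After op 15 (pop): stack=[0] mem=[0,0,0,0]
After op 16 (pop): stack=[empty] mem=[0,0,0,0]
After op 17 (push 6): stack=[6] mem=[0,0,0,0]

Answer: 0 0 0 0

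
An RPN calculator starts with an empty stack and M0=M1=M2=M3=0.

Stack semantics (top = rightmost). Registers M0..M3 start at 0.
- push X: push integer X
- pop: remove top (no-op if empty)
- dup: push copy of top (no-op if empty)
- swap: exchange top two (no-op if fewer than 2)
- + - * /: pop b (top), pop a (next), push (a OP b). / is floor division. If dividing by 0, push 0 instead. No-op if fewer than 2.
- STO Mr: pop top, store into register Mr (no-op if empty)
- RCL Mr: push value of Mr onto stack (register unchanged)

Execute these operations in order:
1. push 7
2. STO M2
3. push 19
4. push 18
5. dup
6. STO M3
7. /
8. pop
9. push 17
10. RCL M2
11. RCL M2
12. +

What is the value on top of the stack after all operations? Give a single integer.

Answer: 14

Derivation:
After op 1 (push 7): stack=[7] mem=[0,0,0,0]
After op 2 (STO M2): stack=[empty] mem=[0,0,7,0]
After op 3 (push 19): stack=[19] mem=[0,0,7,0]
After op 4 (push 18): stack=[19,18] mem=[0,0,7,0]
After op 5 (dup): stack=[19,18,18] mem=[0,0,7,0]
After op 6 (STO M3): stack=[19,18] mem=[0,0,7,18]
After op 7 (/): stack=[1] mem=[0,0,7,18]
After op 8 (pop): stack=[empty] mem=[0,0,7,18]
After op 9 (push 17): stack=[17] mem=[0,0,7,18]
After op 10 (RCL M2): stack=[17,7] mem=[0,0,7,18]
After op 11 (RCL M2): stack=[17,7,7] mem=[0,0,7,18]
After op 12 (+): stack=[17,14] mem=[0,0,7,18]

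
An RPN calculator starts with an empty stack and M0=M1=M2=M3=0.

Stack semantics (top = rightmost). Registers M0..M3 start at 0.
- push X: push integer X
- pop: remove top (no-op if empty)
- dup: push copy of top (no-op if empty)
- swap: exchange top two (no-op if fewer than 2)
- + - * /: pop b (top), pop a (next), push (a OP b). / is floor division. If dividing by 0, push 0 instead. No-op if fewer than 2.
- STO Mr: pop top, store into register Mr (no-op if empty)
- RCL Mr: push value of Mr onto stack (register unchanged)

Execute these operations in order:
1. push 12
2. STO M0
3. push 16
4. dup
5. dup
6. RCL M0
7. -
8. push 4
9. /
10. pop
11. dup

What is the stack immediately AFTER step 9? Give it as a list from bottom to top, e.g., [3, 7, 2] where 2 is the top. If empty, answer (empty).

After op 1 (push 12): stack=[12] mem=[0,0,0,0]
After op 2 (STO M0): stack=[empty] mem=[12,0,0,0]
After op 3 (push 16): stack=[16] mem=[12,0,0,0]
After op 4 (dup): stack=[16,16] mem=[12,0,0,0]
After op 5 (dup): stack=[16,16,16] mem=[12,0,0,0]
After op 6 (RCL M0): stack=[16,16,16,12] mem=[12,0,0,0]
After op 7 (-): stack=[16,16,4] mem=[12,0,0,0]
After op 8 (push 4): stack=[16,16,4,4] mem=[12,0,0,0]
After op 9 (/): stack=[16,16,1] mem=[12,0,0,0]

[16, 16, 1]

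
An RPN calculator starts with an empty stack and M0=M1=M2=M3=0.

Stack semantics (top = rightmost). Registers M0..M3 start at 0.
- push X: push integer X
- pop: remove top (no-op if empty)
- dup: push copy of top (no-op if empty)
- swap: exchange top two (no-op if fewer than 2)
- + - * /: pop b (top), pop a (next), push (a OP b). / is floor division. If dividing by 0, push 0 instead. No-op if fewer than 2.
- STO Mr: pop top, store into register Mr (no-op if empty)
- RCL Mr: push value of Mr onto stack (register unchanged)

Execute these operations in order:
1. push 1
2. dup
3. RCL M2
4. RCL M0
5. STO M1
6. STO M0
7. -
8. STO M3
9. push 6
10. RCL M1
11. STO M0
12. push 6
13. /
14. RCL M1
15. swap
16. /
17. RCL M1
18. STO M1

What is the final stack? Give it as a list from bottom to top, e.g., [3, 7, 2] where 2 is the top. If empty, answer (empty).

Answer: [0]

Derivation:
After op 1 (push 1): stack=[1] mem=[0,0,0,0]
After op 2 (dup): stack=[1,1] mem=[0,0,0,0]
After op 3 (RCL M2): stack=[1,1,0] mem=[0,0,0,0]
After op 4 (RCL M0): stack=[1,1,0,0] mem=[0,0,0,0]
After op 5 (STO M1): stack=[1,1,0] mem=[0,0,0,0]
After op 6 (STO M0): stack=[1,1] mem=[0,0,0,0]
After op 7 (-): stack=[0] mem=[0,0,0,0]
After op 8 (STO M3): stack=[empty] mem=[0,0,0,0]
After op 9 (push 6): stack=[6] mem=[0,0,0,0]
After op 10 (RCL M1): stack=[6,0] mem=[0,0,0,0]
After op 11 (STO M0): stack=[6] mem=[0,0,0,0]
After op 12 (push 6): stack=[6,6] mem=[0,0,0,0]
After op 13 (/): stack=[1] mem=[0,0,0,0]
After op 14 (RCL M1): stack=[1,0] mem=[0,0,0,0]
After op 15 (swap): stack=[0,1] mem=[0,0,0,0]
After op 16 (/): stack=[0] mem=[0,0,0,0]
After op 17 (RCL M1): stack=[0,0] mem=[0,0,0,0]
After op 18 (STO M1): stack=[0] mem=[0,0,0,0]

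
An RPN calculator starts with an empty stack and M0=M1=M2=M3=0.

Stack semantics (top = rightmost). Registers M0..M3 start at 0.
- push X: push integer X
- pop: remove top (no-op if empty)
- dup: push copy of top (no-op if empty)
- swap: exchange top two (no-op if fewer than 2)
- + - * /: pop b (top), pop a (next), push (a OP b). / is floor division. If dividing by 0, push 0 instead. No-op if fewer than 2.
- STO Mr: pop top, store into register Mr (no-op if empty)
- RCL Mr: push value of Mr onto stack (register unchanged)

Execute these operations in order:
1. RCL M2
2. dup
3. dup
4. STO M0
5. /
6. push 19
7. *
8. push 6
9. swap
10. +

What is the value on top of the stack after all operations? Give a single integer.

After op 1 (RCL M2): stack=[0] mem=[0,0,0,0]
After op 2 (dup): stack=[0,0] mem=[0,0,0,0]
After op 3 (dup): stack=[0,0,0] mem=[0,0,0,0]
After op 4 (STO M0): stack=[0,0] mem=[0,0,0,0]
After op 5 (/): stack=[0] mem=[0,0,0,0]
After op 6 (push 19): stack=[0,19] mem=[0,0,0,0]
After op 7 (*): stack=[0] mem=[0,0,0,0]
After op 8 (push 6): stack=[0,6] mem=[0,0,0,0]
After op 9 (swap): stack=[6,0] mem=[0,0,0,0]
After op 10 (+): stack=[6] mem=[0,0,0,0]

Answer: 6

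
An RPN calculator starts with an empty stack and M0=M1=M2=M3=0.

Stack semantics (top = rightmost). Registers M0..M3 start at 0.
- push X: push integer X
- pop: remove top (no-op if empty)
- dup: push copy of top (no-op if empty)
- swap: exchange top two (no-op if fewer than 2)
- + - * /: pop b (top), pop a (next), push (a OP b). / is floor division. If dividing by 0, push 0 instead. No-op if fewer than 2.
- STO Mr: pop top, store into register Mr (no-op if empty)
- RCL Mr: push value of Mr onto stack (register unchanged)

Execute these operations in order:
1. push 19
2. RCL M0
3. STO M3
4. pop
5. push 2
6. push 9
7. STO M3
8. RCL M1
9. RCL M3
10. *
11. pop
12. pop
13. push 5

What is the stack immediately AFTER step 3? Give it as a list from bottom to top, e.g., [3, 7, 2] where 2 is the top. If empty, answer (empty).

After op 1 (push 19): stack=[19] mem=[0,0,0,0]
After op 2 (RCL M0): stack=[19,0] mem=[0,0,0,0]
After op 3 (STO M3): stack=[19] mem=[0,0,0,0]

[19]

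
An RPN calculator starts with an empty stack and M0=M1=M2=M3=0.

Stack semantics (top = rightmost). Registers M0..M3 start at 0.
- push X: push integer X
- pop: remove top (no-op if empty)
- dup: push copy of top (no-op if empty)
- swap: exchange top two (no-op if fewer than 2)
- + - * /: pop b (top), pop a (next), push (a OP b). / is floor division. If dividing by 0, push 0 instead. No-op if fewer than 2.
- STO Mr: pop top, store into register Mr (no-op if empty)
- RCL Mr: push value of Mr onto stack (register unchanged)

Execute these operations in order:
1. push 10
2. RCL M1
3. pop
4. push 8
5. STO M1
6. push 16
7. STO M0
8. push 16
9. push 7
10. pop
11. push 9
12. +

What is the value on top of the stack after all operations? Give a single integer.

After op 1 (push 10): stack=[10] mem=[0,0,0,0]
After op 2 (RCL M1): stack=[10,0] mem=[0,0,0,0]
After op 3 (pop): stack=[10] mem=[0,0,0,0]
After op 4 (push 8): stack=[10,8] mem=[0,0,0,0]
After op 5 (STO M1): stack=[10] mem=[0,8,0,0]
After op 6 (push 16): stack=[10,16] mem=[0,8,0,0]
After op 7 (STO M0): stack=[10] mem=[16,8,0,0]
After op 8 (push 16): stack=[10,16] mem=[16,8,0,0]
After op 9 (push 7): stack=[10,16,7] mem=[16,8,0,0]
After op 10 (pop): stack=[10,16] mem=[16,8,0,0]
After op 11 (push 9): stack=[10,16,9] mem=[16,8,0,0]
After op 12 (+): stack=[10,25] mem=[16,8,0,0]

Answer: 25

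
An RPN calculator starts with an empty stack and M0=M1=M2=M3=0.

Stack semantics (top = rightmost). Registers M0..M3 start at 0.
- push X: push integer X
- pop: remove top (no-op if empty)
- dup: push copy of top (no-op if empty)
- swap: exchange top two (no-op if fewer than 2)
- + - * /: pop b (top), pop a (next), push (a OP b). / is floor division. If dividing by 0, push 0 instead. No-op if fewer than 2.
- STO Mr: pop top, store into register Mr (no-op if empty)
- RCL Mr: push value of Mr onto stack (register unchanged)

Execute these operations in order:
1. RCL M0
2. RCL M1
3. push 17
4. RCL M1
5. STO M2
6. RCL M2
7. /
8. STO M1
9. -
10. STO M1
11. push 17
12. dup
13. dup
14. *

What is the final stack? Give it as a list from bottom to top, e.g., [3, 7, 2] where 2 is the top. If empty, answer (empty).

After op 1 (RCL M0): stack=[0] mem=[0,0,0,0]
After op 2 (RCL M1): stack=[0,0] mem=[0,0,0,0]
After op 3 (push 17): stack=[0,0,17] mem=[0,0,0,0]
After op 4 (RCL M1): stack=[0,0,17,0] mem=[0,0,0,0]
After op 5 (STO M2): stack=[0,0,17] mem=[0,0,0,0]
After op 6 (RCL M2): stack=[0,0,17,0] mem=[0,0,0,0]
After op 7 (/): stack=[0,0,0] mem=[0,0,0,0]
After op 8 (STO M1): stack=[0,0] mem=[0,0,0,0]
After op 9 (-): stack=[0] mem=[0,0,0,0]
After op 10 (STO M1): stack=[empty] mem=[0,0,0,0]
After op 11 (push 17): stack=[17] mem=[0,0,0,0]
After op 12 (dup): stack=[17,17] mem=[0,0,0,0]
After op 13 (dup): stack=[17,17,17] mem=[0,0,0,0]
After op 14 (*): stack=[17,289] mem=[0,0,0,0]

Answer: [17, 289]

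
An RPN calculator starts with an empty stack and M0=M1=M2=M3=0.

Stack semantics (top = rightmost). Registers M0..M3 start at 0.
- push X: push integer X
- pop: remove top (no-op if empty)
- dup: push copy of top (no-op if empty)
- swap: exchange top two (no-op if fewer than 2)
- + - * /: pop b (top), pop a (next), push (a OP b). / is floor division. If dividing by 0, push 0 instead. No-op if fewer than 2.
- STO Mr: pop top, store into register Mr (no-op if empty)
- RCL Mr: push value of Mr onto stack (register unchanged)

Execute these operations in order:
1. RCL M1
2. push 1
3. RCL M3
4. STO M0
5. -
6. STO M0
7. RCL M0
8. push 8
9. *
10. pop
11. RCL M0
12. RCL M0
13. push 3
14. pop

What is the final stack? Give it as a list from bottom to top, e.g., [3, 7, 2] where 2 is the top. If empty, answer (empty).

After op 1 (RCL M1): stack=[0] mem=[0,0,0,0]
After op 2 (push 1): stack=[0,1] mem=[0,0,0,0]
After op 3 (RCL M3): stack=[0,1,0] mem=[0,0,0,0]
After op 4 (STO M0): stack=[0,1] mem=[0,0,0,0]
After op 5 (-): stack=[-1] mem=[0,0,0,0]
After op 6 (STO M0): stack=[empty] mem=[-1,0,0,0]
After op 7 (RCL M0): stack=[-1] mem=[-1,0,0,0]
After op 8 (push 8): stack=[-1,8] mem=[-1,0,0,0]
After op 9 (*): stack=[-8] mem=[-1,0,0,0]
After op 10 (pop): stack=[empty] mem=[-1,0,0,0]
After op 11 (RCL M0): stack=[-1] mem=[-1,0,0,0]
After op 12 (RCL M0): stack=[-1,-1] mem=[-1,0,0,0]
After op 13 (push 3): stack=[-1,-1,3] mem=[-1,0,0,0]
After op 14 (pop): stack=[-1,-1] mem=[-1,0,0,0]

Answer: [-1, -1]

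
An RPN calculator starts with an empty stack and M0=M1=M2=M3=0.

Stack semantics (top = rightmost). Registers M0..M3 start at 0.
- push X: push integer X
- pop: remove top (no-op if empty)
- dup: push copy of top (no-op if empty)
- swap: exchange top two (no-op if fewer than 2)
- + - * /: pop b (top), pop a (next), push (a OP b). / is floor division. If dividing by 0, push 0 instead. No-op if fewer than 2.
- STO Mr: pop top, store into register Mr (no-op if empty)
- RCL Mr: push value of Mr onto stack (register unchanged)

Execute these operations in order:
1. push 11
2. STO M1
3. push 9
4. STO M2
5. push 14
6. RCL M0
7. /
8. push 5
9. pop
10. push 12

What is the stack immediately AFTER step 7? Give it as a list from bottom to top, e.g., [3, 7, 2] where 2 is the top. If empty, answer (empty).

After op 1 (push 11): stack=[11] mem=[0,0,0,0]
After op 2 (STO M1): stack=[empty] mem=[0,11,0,0]
After op 3 (push 9): stack=[9] mem=[0,11,0,0]
After op 4 (STO M2): stack=[empty] mem=[0,11,9,0]
After op 5 (push 14): stack=[14] mem=[0,11,9,0]
After op 6 (RCL M0): stack=[14,0] mem=[0,11,9,0]
After op 7 (/): stack=[0] mem=[0,11,9,0]

[0]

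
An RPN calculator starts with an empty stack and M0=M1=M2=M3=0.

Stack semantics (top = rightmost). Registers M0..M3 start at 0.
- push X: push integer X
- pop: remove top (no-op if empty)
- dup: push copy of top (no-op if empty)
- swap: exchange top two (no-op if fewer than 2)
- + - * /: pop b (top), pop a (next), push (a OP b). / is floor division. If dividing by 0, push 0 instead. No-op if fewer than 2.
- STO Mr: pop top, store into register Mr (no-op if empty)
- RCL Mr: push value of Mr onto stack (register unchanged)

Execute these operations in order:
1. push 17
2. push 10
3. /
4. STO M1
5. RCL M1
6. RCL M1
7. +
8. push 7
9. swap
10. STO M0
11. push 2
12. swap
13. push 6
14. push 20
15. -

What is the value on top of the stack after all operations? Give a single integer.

After op 1 (push 17): stack=[17] mem=[0,0,0,0]
After op 2 (push 10): stack=[17,10] mem=[0,0,0,0]
After op 3 (/): stack=[1] mem=[0,0,0,0]
After op 4 (STO M1): stack=[empty] mem=[0,1,0,0]
After op 5 (RCL M1): stack=[1] mem=[0,1,0,0]
After op 6 (RCL M1): stack=[1,1] mem=[0,1,0,0]
After op 7 (+): stack=[2] mem=[0,1,0,0]
After op 8 (push 7): stack=[2,7] mem=[0,1,0,0]
After op 9 (swap): stack=[7,2] mem=[0,1,0,0]
After op 10 (STO M0): stack=[7] mem=[2,1,0,0]
After op 11 (push 2): stack=[7,2] mem=[2,1,0,0]
After op 12 (swap): stack=[2,7] mem=[2,1,0,0]
After op 13 (push 6): stack=[2,7,6] mem=[2,1,0,0]
After op 14 (push 20): stack=[2,7,6,20] mem=[2,1,0,0]
After op 15 (-): stack=[2,7,-14] mem=[2,1,0,0]

Answer: -14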